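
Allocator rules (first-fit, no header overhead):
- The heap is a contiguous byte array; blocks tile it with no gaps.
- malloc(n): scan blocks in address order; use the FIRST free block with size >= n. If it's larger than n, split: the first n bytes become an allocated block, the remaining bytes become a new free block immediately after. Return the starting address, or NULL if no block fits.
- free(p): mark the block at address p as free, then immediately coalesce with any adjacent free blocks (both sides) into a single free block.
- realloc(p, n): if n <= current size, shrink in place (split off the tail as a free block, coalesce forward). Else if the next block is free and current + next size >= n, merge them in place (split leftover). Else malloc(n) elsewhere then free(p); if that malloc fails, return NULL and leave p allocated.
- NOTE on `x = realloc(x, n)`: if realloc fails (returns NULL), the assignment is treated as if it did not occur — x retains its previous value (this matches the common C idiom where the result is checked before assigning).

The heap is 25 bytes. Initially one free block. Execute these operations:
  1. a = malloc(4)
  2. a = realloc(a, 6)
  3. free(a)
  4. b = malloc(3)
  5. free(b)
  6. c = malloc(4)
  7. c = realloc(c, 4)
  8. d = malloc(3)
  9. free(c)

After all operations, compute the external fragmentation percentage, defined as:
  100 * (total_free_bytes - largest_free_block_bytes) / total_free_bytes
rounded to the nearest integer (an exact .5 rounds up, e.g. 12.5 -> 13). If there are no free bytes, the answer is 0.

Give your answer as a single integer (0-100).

Answer: 18

Derivation:
Op 1: a = malloc(4) -> a = 0; heap: [0-3 ALLOC][4-24 FREE]
Op 2: a = realloc(a, 6) -> a = 0; heap: [0-5 ALLOC][6-24 FREE]
Op 3: free(a) -> (freed a); heap: [0-24 FREE]
Op 4: b = malloc(3) -> b = 0; heap: [0-2 ALLOC][3-24 FREE]
Op 5: free(b) -> (freed b); heap: [0-24 FREE]
Op 6: c = malloc(4) -> c = 0; heap: [0-3 ALLOC][4-24 FREE]
Op 7: c = realloc(c, 4) -> c = 0; heap: [0-3 ALLOC][4-24 FREE]
Op 8: d = malloc(3) -> d = 4; heap: [0-3 ALLOC][4-6 ALLOC][7-24 FREE]
Op 9: free(c) -> (freed c); heap: [0-3 FREE][4-6 ALLOC][7-24 FREE]
Free blocks: [4 18] total_free=22 largest=18 -> 100*(22-18)/22 = 400/22 ≈ 18.182 -> rounds to 18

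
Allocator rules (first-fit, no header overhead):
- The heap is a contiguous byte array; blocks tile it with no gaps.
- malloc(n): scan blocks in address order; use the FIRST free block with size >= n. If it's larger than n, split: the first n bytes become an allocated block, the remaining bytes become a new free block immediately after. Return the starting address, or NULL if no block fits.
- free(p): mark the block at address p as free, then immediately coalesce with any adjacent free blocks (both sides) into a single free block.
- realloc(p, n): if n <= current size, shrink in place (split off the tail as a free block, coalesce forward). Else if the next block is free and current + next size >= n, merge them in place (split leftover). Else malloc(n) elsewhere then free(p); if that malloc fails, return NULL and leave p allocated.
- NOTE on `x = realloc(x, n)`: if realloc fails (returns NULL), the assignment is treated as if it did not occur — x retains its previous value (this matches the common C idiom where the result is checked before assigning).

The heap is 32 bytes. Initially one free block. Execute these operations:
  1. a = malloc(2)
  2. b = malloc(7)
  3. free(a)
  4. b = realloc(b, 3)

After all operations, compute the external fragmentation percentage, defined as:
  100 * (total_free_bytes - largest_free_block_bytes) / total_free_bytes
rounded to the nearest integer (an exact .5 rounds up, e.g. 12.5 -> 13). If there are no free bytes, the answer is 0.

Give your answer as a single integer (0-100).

Answer: 7

Derivation:
Op 1: a = malloc(2) -> a = 0; heap: [0-1 ALLOC][2-31 FREE]
Op 2: b = malloc(7) -> b = 2; heap: [0-1 ALLOC][2-8 ALLOC][9-31 FREE]
Op 3: free(a) -> (freed a); heap: [0-1 FREE][2-8 ALLOC][9-31 FREE]
Op 4: b = realloc(b, 3) -> b = 2; heap: [0-1 FREE][2-4 ALLOC][5-31 FREE]
Free blocks: [2 27] total_free=29 largest=27 -> 100*(29-27)/29 = 200/29 ≈ 6.897 -> rounds to 7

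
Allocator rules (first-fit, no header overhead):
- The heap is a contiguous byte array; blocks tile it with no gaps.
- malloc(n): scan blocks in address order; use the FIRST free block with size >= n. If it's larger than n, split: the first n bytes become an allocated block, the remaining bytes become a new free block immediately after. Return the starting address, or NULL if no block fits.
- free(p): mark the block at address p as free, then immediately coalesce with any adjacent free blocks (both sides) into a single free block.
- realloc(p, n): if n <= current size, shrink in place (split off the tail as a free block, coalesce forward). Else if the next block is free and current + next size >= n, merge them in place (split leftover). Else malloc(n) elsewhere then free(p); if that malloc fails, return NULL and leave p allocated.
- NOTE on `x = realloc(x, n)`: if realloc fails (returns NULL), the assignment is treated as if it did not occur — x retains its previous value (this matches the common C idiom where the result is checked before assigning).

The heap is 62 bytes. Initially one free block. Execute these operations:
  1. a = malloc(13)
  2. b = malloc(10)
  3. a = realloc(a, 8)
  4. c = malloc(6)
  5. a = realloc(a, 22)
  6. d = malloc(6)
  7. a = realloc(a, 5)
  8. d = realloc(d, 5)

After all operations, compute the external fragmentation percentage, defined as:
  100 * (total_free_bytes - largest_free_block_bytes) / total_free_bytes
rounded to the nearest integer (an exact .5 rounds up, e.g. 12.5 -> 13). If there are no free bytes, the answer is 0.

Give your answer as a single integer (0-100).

Op 1: a = malloc(13) -> a = 0; heap: [0-12 ALLOC][13-61 FREE]
Op 2: b = malloc(10) -> b = 13; heap: [0-12 ALLOC][13-22 ALLOC][23-61 FREE]
Op 3: a = realloc(a, 8) -> a = 0; heap: [0-7 ALLOC][8-12 FREE][13-22 ALLOC][23-61 FREE]
Op 4: c = malloc(6) -> c = 23; heap: [0-7 ALLOC][8-12 FREE][13-22 ALLOC][23-28 ALLOC][29-61 FREE]
Op 5: a = realloc(a, 22) -> a = 29; heap: [0-12 FREE][13-22 ALLOC][23-28 ALLOC][29-50 ALLOC][51-61 FREE]
Op 6: d = malloc(6) -> d = 0; heap: [0-5 ALLOC][6-12 FREE][13-22 ALLOC][23-28 ALLOC][29-50 ALLOC][51-61 FREE]
Op 7: a = realloc(a, 5) -> a = 29; heap: [0-5 ALLOC][6-12 FREE][13-22 ALLOC][23-28 ALLOC][29-33 ALLOC][34-61 FREE]
Op 8: d = realloc(d, 5) -> d = 0; heap: [0-4 ALLOC][5-12 FREE][13-22 ALLOC][23-28 ALLOC][29-33 ALLOC][34-61 FREE]
Free blocks: [8 28] total_free=36 largest=28 -> 100*(36-28)/36 = 800/36 ≈ 22.222 -> rounds to 22

Answer: 22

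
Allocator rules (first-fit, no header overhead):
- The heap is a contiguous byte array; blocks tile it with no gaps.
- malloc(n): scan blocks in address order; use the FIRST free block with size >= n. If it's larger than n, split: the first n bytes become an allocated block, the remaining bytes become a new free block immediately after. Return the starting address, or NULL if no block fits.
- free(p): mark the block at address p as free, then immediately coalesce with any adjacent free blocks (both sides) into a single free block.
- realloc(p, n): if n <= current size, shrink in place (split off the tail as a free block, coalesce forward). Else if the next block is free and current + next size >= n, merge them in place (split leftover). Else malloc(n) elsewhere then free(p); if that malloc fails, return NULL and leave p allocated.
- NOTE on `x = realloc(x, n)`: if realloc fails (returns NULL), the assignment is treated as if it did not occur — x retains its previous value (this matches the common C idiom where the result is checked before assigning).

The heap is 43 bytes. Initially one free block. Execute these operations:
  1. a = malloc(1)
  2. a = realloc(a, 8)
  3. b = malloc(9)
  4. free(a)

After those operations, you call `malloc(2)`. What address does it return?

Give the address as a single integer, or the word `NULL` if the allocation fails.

Op 1: a = malloc(1) -> a = 0; heap: [0-0 ALLOC][1-42 FREE]
Op 2: a = realloc(a, 8) -> a = 0; heap: [0-7 ALLOC][8-42 FREE]
Op 3: b = malloc(9) -> b = 8; heap: [0-7 ALLOC][8-16 ALLOC][17-42 FREE]
Op 4: free(a) -> (freed a); heap: [0-7 FREE][8-16 ALLOC][17-42 FREE]
malloc(2): first-fit scan over [0-7 FREE][8-16 ALLOC][17-42 FREE] -> 0

Answer: 0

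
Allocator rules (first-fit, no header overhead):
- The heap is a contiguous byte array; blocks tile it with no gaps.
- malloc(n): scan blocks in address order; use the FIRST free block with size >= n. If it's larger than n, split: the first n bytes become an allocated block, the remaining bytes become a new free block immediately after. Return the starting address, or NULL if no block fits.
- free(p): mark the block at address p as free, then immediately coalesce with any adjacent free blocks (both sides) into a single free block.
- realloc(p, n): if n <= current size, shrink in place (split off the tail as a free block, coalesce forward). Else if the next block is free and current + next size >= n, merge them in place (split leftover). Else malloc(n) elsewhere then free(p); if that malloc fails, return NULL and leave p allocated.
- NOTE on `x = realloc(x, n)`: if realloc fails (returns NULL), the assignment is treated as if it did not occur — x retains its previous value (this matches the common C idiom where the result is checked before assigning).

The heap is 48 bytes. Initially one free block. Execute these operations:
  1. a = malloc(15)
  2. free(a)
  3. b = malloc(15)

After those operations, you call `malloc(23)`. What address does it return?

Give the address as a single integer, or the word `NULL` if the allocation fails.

Answer: 15

Derivation:
Op 1: a = malloc(15) -> a = 0; heap: [0-14 ALLOC][15-47 FREE]
Op 2: free(a) -> (freed a); heap: [0-47 FREE]
Op 3: b = malloc(15) -> b = 0; heap: [0-14 ALLOC][15-47 FREE]
malloc(23): first-fit scan over [0-14 ALLOC][15-47 FREE] -> 15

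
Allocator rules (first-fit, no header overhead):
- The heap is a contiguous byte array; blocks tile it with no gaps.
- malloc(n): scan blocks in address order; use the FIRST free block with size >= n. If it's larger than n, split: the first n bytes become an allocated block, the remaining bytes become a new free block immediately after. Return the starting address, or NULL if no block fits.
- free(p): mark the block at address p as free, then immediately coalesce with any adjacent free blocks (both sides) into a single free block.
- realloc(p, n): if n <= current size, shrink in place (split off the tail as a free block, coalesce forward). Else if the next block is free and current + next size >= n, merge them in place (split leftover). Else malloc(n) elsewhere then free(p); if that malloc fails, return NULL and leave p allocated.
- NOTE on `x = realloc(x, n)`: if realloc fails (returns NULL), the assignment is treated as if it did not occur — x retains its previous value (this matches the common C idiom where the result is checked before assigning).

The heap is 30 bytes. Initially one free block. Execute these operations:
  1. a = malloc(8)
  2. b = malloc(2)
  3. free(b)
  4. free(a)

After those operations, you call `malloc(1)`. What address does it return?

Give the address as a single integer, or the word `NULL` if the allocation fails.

Answer: 0

Derivation:
Op 1: a = malloc(8) -> a = 0; heap: [0-7 ALLOC][8-29 FREE]
Op 2: b = malloc(2) -> b = 8; heap: [0-7 ALLOC][8-9 ALLOC][10-29 FREE]
Op 3: free(b) -> (freed b); heap: [0-7 ALLOC][8-29 FREE]
Op 4: free(a) -> (freed a); heap: [0-29 FREE]
malloc(1): first-fit scan over [0-29 FREE] -> 0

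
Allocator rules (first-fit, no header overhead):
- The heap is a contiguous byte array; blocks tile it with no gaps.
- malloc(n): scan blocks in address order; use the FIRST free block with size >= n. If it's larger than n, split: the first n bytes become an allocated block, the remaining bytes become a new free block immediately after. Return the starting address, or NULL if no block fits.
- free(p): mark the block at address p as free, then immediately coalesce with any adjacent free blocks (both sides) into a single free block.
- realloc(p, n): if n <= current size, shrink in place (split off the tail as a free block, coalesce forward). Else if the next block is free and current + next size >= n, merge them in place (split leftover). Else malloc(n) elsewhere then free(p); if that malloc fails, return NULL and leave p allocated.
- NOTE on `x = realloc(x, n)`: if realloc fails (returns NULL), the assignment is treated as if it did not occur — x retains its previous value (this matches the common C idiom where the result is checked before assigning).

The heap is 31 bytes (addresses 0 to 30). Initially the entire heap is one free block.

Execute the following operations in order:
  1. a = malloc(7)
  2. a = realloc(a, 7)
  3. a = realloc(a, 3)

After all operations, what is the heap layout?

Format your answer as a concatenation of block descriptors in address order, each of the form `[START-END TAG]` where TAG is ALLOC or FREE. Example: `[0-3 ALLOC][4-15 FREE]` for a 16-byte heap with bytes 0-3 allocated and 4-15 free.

Op 1: a = malloc(7) -> a = 0; heap: [0-6 ALLOC][7-30 FREE]
Op 2: a = realloc(a, 7) -> a = 0; heap: [0-6 ALLOC][7-30 FREE]
Op 3: a = realloc(a, 3) -> a = 0; heap: [0-2 ALLOC][3-30 FREE]

Answer: [0-2 ALLOC][3-30 FREE]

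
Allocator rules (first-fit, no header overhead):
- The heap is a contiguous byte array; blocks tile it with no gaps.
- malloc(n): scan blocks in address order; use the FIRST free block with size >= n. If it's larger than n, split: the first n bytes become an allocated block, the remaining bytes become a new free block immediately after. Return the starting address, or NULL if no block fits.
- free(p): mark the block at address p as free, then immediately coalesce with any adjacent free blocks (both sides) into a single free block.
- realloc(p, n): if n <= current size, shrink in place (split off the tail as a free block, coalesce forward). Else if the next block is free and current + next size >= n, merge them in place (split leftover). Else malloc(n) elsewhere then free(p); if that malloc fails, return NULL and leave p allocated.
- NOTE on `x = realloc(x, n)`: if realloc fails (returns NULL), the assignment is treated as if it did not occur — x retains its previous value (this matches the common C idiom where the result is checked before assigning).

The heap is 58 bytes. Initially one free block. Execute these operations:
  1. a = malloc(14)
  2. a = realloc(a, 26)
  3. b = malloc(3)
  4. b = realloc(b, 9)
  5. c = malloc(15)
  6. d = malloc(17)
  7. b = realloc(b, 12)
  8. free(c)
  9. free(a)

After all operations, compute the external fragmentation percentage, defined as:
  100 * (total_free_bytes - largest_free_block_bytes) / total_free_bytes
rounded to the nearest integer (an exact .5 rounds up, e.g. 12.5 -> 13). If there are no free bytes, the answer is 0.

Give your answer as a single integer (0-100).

Answer: 47

Derivation:
Op 1: a = malloc(14) -> a = 0; heap: [0-13 ALLOC][14-57 FREE]
Op 2: a = realloc(a, 26) -> a = 0; heap: [0-25 ALLOC][26-57 FREE]
Op 3: b = malloc(3) -> b = 26; heap: [0-25 ALLOC][26-28 ALLOC][29-57 FREE]
Op 4: b = realloc(b, 9) -> b = 26; heap: [0-25 ALLOC][26-34 ALLOC][35-57 FREE]
Op 5: c = malloc(15) -> c = 35; heap: [0-25 ALLOC][26-34 ALLOC][35-49 ALLOC][50-57 FREE]
Op 6: d = malloc(17) -> d = NULL; heap: [0-25 ALLOC][26-34 ALLOC][35-49 ALLOC][50-57 FREE]
Op 7: b = realloc(b, 12) -> NULL (b unchanged); heap: [0-25 ALLOC][26-34 ALLOC][35-49 ALLOC][50-57 FREE]
Op 8: free(c) -> (freed c); heap: [0-25 ALLOC][26-34 ALLOC][35-57 FREE]
Op 9: free(a) -> (freed a); heap: [0-25 FREE][26-34 ALLOC][35-57 FREE]
Free blocks: [26 23] total_free=49 largest=26 -> 100*(49-26)/49 = 2300/49 ≈ 46.939 -> rounds to 47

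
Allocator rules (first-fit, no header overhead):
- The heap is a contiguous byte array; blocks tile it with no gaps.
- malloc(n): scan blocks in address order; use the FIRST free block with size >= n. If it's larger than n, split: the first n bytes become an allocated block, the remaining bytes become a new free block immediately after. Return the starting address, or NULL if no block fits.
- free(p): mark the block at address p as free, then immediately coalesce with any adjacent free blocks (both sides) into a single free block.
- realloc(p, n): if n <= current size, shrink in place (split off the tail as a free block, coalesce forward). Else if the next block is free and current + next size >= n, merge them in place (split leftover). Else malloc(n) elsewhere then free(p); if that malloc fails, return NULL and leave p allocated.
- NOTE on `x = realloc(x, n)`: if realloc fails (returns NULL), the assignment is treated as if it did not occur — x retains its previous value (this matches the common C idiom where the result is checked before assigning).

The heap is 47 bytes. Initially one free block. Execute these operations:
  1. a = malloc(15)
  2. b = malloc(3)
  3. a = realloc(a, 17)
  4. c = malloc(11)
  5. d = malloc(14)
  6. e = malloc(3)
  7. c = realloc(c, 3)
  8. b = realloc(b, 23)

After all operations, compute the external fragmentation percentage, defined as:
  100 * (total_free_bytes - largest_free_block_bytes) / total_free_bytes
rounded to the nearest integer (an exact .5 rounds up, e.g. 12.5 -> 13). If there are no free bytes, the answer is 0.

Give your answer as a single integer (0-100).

Op 1: a = malloc(15) -> a = 0; heap: [0-14 ALLOC][15-46 FREE]
Op 2: b = malloc(3) -> b = 15; heap: [0-14 ALLOC][15-17 ALLOC][18-46 FREE]
Op 3: a = realloc(a, 17) -> a = 18; heap: [0-14 FREE][15-17 ALLOC][18-34 ALLOC][35-46 FREE]
Op 4: c = malloc(11) -> c = 0; heap: [0-10 ALLOC][11-14 FREE][15-17 ALLOC][18-34 ALLOC][35-46 FREE]
Op 5: d = malloc(14) -> d = NULL; heap: [0-10 ALLOC][11-14 FREE][15-17 ALLOC][18-34 ALLOC][35-46 FREE]
Op 6: e = malloc(3) -> e = 11; heap: [0-10 ALLOC][11-13 ALLOC][14-14 FREE][15-17 ALLOC][18-34 ALLOC][35-46 FREE]
Op 7: c = realloc(c, 3) -> c = 0; heap: [0-2 ALLOC][3-10 FREE][11-13 ALLOC][14-14 FREE][15-17 ALLOC][18-34 ALLOC][35-46 FREE]
Op 8: b = realloc(b, 23) -> NULL (b unchanged); heap: [0-2 ALLOC][3-10 FREE][11-13 ALLOC][14-14 FREE][15-17 ALLOC][18-34 ALLOC][35-46 FREE]
Free blocks: [8 1 12] total_free=21 largest=12 -> 100*(21-12)/21 = 900/21 ≈ 42.857 -> rounds to 43

Answer: 43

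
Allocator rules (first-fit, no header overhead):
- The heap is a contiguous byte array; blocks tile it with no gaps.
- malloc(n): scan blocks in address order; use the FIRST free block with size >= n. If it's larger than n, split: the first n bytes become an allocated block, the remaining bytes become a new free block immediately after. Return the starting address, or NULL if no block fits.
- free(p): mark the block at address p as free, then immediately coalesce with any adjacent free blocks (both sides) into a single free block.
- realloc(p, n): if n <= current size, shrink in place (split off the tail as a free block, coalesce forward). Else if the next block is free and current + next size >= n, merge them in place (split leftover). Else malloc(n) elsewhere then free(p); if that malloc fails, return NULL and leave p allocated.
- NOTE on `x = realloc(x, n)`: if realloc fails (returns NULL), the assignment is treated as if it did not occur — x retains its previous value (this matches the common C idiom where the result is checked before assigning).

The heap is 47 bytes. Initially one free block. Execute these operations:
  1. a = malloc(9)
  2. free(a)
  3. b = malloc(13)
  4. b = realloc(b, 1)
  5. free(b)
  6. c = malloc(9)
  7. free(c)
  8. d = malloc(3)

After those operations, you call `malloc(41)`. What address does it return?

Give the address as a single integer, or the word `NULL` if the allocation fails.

Answer: 3

Derivation:
Op 1: a = malloc(9) -> a = 0; heap: [0-8 ALLOC][9-46 FREE]
Op 2: free(a) -> (freed a); heap: [0-46 FREE]
Op 3: b = malloc(13) -> b = 0; heap: [0-12 ALLOC][13-46 FREE]
Op 4: b = realloc(b, 1) -> b = 0; heap: [0-0 ALLOC][1-46 FREE]
Op 5: free(b) -> (freed b); heap: [0-46 FREE]
Op 6: c = malloc(9) -> c = 0; heap: [0-8 ALLOC][9-46 FREE]
Op 7: free(c) -> (freed c); heap: [0-46 FREE]
Op 8: d = malloc(3) -> d = 0; heap: [0-2 ALLOC][3-46 FREE]
malloc(41): first-fit scan over [0-2 ALLOC][3-46 FREE] -> 3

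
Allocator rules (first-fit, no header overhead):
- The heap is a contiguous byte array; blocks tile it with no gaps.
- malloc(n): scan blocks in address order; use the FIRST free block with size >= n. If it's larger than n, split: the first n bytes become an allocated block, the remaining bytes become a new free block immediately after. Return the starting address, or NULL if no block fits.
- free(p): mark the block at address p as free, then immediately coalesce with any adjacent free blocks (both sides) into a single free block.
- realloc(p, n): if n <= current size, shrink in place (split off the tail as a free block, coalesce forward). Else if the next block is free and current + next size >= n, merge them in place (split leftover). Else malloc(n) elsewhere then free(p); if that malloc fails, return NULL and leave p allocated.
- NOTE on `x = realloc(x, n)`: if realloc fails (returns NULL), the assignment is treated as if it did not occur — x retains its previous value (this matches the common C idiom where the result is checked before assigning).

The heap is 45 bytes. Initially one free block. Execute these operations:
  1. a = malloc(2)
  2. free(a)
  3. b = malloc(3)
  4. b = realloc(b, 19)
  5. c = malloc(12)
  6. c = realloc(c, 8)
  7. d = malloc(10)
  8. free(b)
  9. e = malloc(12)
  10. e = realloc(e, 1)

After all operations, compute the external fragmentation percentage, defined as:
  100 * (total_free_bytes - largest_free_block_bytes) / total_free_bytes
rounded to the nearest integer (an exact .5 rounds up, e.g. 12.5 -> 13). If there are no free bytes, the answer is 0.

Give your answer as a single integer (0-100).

Answer: 31

Derivation:
Op 1: a = malloc(2) -> a = 0; heap: [0-1 ALLOC][2-44 FREE]
Op 2: free(a) -> (freed a); heap: [0-44 FREE]
Op 3: b = malloc(3) -> b = 0; heap: [0-2 ALLOC][3-44 FREE]
Op 4: b = realloc(b, 19) -> b = 0; heap: [0-18 ALLOC][19-44 FREE]
Op 5: c = malloc(12) -> c = 19; heap: [0-18 ALLOC][19-30 ALLOC][31-44 FREE]
Op 6: c = realloc(c, 8) -> c = 19; heap: [0-18 ALLOC][19-26 ALLOC][27-44 FREE]
Op 7: d = malloc(10) -> d = 27; heap: [0-18 ALLOC][19-26 ALLOC][27-36 ALLOC][37-44 FREE]
Op 8: free(b) -> (freed b); heap: [0-18 FREE][19-26 ALLOC][27-36 ALLOC][37-44 FREE]
Op 9: e = malloc(12) -> e = 0; heap: [0-11 ALLOC][12-18 FREE][19-26 ALLOC][27-36 ALLOC][37-44 FREE]
Op 10: e = realloc(e, 1) -> e = 0; heap: [0-0 ALLOC][1-18 FREE][19-26 ALLOC][27-36 ALLOC][37-44 FREE]
Free blocks: [18 8] total_free=26 largest=18 -> 100*(26-18)/26 = 800/26 ≈ 30.769 -> rounds to 31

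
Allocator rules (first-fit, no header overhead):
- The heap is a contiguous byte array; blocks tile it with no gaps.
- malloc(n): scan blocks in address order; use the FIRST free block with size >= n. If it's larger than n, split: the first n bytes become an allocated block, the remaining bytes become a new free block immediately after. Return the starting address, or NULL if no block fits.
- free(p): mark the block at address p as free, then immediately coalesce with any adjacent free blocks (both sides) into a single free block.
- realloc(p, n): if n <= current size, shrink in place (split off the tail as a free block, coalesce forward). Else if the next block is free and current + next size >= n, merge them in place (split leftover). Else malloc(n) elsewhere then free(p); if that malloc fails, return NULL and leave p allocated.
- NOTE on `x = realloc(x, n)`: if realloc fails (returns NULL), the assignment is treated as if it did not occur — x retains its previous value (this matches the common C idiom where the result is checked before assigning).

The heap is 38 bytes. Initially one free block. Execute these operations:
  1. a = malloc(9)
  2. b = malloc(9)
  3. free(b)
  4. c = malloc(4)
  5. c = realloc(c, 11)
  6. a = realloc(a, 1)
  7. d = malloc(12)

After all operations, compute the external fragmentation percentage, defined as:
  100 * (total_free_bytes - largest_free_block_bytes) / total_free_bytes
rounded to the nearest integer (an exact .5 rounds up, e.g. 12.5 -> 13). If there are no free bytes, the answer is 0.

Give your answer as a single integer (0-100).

Answer: 43

Derivation:
Op 1: a = malloc(9) -> a = 0; heap: [0-8 ALLOC][9-37 FREE]
Op 2: b = malloc(9) -> b = 9; heap: [0-8 ALLOC][9-17 ALLOC][18-37 FREE]
Op 3: free(b) -> (freed b); heap: [0-8 ALLOC][9-37 FREE]
Op 4: c = malloc(4) -> c = 9; heap: [0-8 ALLOC][9-12 ALLOC][13-37 FREE]
Op 5: c = realloc(c, 11) -> c = 9; heap: [0-8 ALLOC][9-19 ALLOC][20-37 FREE]
Op 6: a = realloc(a, 1) -> a = 0; heap: [0-0 ALLOC][1-8 FREE][9-19 ALLOC][20-37 FREE]
Op 7: d = malloc(12) -> d = 20; heap: [0-0 ALLOC][1-8 FREE][9-19 ALLOC][20-31 ALLOC][32-37 FREE]
Free blocks: [8 6] total_free=14 largest=8 -> 100*(14-8)/14 = 600/14 ≈ 42.857 -> rounds to 43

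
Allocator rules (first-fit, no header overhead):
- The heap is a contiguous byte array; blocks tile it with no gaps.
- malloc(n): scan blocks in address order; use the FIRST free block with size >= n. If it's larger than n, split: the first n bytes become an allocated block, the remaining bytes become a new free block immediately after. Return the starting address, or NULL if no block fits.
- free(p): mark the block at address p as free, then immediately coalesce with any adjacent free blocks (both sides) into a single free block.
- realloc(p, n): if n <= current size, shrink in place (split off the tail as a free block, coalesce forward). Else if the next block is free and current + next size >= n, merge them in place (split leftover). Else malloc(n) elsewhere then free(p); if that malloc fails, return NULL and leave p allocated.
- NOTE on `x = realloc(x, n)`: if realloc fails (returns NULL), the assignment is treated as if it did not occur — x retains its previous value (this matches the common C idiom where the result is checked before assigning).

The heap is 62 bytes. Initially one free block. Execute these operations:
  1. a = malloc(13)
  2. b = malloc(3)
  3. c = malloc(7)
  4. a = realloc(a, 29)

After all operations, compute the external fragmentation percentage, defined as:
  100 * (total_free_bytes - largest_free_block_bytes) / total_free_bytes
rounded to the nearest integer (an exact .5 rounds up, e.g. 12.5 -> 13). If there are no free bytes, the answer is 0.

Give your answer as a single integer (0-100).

Answer: 43

Derivation:
Op 1: a = malloc(13) -> a = 0; heap: [0-12 ALLOC][13-61 FREE]
Op 2: b = malloc(3) -> b = 13; heap: [0-12 ALLOC][13-15 ALLOC][16-61 FREE]
Op 3: c = malloc(7) -> c = 16; heap: [0-12 ALLOC][13-15 ALLOC][16-22 ALLOC][23-61 FREE]
Op 4: a = realloc(a, 29) -> a = 23; heap: [0-12 FREE][13-15 ALLOC][16-22 ALLOC][23-51 ALLOC][52-61 FREE]
Free blocks: [13 10] total_free=23 largest=13 -> 100*(23-13)/23 = 1000/23 ≈ 43.478 -> rounds to 43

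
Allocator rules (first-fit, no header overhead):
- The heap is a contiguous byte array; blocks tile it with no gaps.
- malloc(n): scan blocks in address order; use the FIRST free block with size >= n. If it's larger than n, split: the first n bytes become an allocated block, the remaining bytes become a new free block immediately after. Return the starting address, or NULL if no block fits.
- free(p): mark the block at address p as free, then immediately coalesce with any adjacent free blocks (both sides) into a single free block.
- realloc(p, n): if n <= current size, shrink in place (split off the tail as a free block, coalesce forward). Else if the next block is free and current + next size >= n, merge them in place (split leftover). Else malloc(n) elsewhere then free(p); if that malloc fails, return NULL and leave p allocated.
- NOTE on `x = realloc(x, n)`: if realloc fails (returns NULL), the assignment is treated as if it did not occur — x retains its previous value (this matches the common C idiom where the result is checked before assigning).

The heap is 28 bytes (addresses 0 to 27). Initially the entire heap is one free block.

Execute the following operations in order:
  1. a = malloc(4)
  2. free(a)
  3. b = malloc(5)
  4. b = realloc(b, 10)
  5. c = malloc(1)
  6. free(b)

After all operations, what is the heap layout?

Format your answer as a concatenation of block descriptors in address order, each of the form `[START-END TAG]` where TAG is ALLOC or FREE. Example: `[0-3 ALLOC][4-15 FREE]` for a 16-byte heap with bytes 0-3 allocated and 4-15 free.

Op 1: a = malloc(4) -> a = 0; heap: [0-3 ALLOC][4-27 FREE]
Op 2: free(a) -> (freed a); heap: [0-27 FREE]
Op 3: b = malloc(5) -> b = 0; heap: [0-4 ALLOC][5-27 FREE]
Op 4: b = realloc(b, 10) -> b = 0; heap: [0-9 ALLOC][10-27 FREE]
Op 5: c = malloc(1) -> c = 10; heap: [0-9 ALLOC][10-10 ALLOC][11-27 FREE]
Op 6: free(b) -> (freed b); heap: [0-9 FREE][10-10 ALLOC][11-27 FREE]

Answer: [0-9 FREE][10-10 ALLOC][11-27 FREE]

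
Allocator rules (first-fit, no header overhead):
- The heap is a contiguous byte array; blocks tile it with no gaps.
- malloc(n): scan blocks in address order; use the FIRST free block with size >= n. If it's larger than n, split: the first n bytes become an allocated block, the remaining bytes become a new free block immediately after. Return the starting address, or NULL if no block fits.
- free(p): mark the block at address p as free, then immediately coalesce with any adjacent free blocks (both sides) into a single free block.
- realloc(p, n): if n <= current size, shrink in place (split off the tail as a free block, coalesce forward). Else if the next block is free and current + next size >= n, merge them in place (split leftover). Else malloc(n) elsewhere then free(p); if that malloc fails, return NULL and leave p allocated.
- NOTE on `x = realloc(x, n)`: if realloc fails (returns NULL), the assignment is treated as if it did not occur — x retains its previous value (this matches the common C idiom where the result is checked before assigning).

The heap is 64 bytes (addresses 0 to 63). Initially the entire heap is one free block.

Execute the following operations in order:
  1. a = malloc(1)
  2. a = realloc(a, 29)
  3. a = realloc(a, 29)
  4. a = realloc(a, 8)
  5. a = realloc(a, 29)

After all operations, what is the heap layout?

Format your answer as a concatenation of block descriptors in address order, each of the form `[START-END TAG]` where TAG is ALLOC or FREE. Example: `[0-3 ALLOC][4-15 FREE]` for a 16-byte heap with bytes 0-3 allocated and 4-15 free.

Op 1: a = malloc(1) -> a = 0; heap: [0-0 ALLOC][1-63 FREE]
Op 2: a = realloc(a, 29) -> a = 0; heap: [0-28 ALLOC][29-63 FREE]
Op 3: a = realloc(a, 29) -> a = 0; heap: [0-28 ALLOC][29-63 FREE]
Op 4: a = realloc(a, 8) -> a = 0; heap: [0-7 ALLOC][8-63 FREE]
Op 5: a = realloc(a, 29) -> a = 0; heap: [0-28 ALLOC][29-63 FREE]

Answer: [0-28 ALLOC][29-63 FREE]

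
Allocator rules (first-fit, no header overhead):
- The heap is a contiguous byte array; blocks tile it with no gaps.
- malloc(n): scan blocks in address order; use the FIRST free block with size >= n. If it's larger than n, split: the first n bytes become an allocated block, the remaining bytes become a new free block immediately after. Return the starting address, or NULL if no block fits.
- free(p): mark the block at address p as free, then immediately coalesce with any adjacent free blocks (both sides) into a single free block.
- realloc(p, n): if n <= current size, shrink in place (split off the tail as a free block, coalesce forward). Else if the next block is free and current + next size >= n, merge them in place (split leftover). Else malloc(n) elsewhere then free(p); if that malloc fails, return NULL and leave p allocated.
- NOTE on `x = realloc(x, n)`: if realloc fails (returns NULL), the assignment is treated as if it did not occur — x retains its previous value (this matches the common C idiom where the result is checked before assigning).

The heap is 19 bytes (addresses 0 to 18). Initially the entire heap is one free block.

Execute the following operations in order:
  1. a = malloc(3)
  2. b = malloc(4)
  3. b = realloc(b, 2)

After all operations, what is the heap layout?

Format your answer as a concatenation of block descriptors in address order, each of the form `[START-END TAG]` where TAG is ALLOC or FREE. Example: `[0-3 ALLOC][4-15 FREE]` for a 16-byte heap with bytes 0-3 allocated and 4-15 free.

Answer: [0-2 ALLOC][3-4 ALLOC][5-18 FREE]

Derivation:
Op 1: a = malloc(3) -> a = 0; heap: [0-2 ALLOC][3-18 FREE]
Op 2: b = malloc(4) -> b = 3; heap: [0-2 ALLOC][3-6 ALLOC][7-18 FREE]
Op 3: b = realloc(b, 2) -> b = 3; heap: [0-2 ALLOC][3-4 ALLOC][5-18 FREE]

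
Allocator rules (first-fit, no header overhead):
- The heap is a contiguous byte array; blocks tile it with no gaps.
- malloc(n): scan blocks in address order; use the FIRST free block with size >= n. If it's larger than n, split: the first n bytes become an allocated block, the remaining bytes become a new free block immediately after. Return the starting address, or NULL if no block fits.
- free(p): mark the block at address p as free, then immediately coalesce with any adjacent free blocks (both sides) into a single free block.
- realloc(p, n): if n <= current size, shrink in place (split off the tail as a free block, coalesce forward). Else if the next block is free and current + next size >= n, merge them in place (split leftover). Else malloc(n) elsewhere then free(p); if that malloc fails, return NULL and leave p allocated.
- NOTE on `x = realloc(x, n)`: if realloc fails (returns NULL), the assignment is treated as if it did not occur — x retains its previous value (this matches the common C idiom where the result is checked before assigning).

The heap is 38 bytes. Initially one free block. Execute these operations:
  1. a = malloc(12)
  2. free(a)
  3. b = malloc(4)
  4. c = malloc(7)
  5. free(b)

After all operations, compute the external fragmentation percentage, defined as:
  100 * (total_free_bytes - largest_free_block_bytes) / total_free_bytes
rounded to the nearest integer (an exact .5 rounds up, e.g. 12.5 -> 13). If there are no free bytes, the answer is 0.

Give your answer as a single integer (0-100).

Op 1: a = malloc(12) -> a = 0; heap: [0-11 ALLOC][12-37 FREE]
Op 2: free(a) -> (freed a); heap: [0-37 FREE]
Op 3: b = malloc(4) -> b = 0; heap: [0-3 ALLOC][4-37 FREE]
Op 4: c = malloc(7) -> c = 4; heap: [0-3 ALLOC][4-10 ALLOC][11-37 FREE]
Op 5: free(b) -> (freed b); heap: [0-3 FREE][4-10 ALLOC][11-37 FREE]
Free blocks: [4 27] total_free=31 largest=27 -> 100*(31-27)/31 = 400/31 ≈ 12.903 -> rounds to 13

Answer: 13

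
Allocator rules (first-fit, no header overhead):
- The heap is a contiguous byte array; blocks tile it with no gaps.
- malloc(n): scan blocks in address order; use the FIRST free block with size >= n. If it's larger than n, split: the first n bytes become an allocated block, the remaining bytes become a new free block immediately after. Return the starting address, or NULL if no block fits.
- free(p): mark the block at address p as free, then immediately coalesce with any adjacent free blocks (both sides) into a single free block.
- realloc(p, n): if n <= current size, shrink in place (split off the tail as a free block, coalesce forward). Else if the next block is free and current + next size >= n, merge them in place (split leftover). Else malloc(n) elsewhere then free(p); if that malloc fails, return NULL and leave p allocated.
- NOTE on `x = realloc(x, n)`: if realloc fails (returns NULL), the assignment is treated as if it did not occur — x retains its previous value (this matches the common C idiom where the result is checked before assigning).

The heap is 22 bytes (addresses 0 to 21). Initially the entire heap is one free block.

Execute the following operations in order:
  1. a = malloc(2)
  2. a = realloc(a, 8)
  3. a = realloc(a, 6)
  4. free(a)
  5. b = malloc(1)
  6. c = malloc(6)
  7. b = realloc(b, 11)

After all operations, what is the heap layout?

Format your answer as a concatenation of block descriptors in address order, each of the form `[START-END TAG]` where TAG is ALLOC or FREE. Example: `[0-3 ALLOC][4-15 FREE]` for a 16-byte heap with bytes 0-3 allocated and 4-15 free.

Op 1: a = malloc(2) -> a = 0; heap: [0-1 ALLOC][2-21 FREE]
Op 2: a = realloc(a, 8) -> a = 0; heap: [0-7 ALLOC][8-21 FREE]
Op 3: a = realloc(a, 6) -> a = 0; heap: [0-5 ALLOC][6-21 FREE]
Op 4: free(a) -> (freed a); heap: [0-21 FREE]
Op 5: b = malloc(1) -> b = 0; heap: [0-0 ALLOC][1-21 FREE]
Op 6: c = malloc(6) -> c = 1; heap: [0-0 ALLOC][1-6 ALLOC][7-21 FREE]
Op 7: b = realloc(b, 11) -> b = 7; heap: [0-0 FREE][1-6 ALLOC][7-17 ALLOC][18-21 FREE]

Answer: [0-0 FREE][1-6 ALLOC][7-17 ALLOC][18-21 FREE]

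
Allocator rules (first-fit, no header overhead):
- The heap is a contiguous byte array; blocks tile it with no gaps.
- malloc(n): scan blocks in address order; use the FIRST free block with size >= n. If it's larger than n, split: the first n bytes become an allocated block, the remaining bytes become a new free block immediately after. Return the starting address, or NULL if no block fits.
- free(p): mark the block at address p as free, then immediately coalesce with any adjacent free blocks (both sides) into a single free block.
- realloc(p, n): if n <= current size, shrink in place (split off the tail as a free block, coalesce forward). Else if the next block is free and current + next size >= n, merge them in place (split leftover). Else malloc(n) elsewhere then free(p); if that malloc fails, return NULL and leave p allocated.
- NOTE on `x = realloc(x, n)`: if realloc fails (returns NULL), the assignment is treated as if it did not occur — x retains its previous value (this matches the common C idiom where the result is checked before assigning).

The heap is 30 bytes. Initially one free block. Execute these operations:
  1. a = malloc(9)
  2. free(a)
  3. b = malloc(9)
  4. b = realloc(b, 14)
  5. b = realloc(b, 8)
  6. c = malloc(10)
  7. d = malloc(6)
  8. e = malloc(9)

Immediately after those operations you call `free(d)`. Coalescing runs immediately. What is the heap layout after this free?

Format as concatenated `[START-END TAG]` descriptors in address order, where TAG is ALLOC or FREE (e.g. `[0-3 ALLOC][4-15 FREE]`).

Answer: [0-7 ALLOC][8-17 ALLOC][18-29 FREE]

Derivation:
Op 1: a = malloc(9) -> a = 0; heap: [0-8 ALLOC][9-29 FREE]
Op 2: free(a) -> (freed a); heap: [0-29 FREE]
Op 3: b = malloc(9) -> b = 0; heap: [0-8 ALLOC][9-29 FREE]
Op 4: b = realloc(b, 14) -> b = 0; heap: [0-13 ALLOC][14-29 FREE]
Op 5: b = realloc(b, 8) -> b = 0; heap: [0-7 ALLOC][8-29 FREE]
Op 6: c = malloc(10) -> c = 8; heap: [0-7 ALLOC][8-17 ALLOC][18-29 FREE]
Op 7: d = malloc(6) -> d = 18; heap: [0-7 ALLOC][8-17 ALLOC][18-23 ALLOC][24-29 FREE]
Op 8: e = malloc(9) -> e = NULL; heap: [0-7 ALLOC][8-17 ALLOC][18-23 ALLOC][24-29 FREE]
free(d): d = 18 -> block [18-23 ALLOC]; mark free, coalesce with adjacent free neighbors -> [0-7 ALLOC][8-17 ALLOC][18-29 FREE]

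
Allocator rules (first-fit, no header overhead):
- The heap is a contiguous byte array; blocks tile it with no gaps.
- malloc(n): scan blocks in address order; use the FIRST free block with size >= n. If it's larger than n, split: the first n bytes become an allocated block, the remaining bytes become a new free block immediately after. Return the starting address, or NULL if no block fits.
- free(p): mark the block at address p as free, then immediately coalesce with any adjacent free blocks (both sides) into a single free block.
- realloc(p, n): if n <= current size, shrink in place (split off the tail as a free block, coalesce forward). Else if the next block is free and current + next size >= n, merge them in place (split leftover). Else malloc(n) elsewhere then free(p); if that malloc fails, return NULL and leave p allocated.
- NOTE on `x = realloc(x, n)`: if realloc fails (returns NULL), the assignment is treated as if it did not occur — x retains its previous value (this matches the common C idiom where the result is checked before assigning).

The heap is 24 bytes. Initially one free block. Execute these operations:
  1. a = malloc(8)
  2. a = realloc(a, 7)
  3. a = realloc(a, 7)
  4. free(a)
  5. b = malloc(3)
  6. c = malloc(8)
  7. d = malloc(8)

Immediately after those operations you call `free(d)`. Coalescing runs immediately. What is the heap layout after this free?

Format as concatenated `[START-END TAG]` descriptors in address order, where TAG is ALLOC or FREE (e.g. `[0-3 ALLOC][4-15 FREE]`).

Op 1: a = malloc(8) -> a = 0; heap: [0-7 ALLOC][8-23 FREE]
Op 2: a = realloc(a, 7) -> a = 0; heap: [0-6 ALLOC][7-23 FREE]
Op 3: a = realloc(a, 7) -> a = 0; heap: [0-6 ALLOC][7-23 FREE]
Op 4: free(a) -> (freed a); heap: [0-23 FREE]
Op 5: b = malloc(3) -> b = 0; heap: [0-2 ALLOC][3-23 FREE]
Op 6: c = malloc(8) -> c = 3; heap: [0-2 ALLOC][3-10 ALLOC][11-23 FREE]
Op 7: d = malloc(8) -> d = 11; heap: [0-2 ALLOC][3-10 ALLOC][11-18 ALLOC][19-23 FREE]
free(d): d = 11 -> block [11-18 ALLOC]; mark free, coalesce with adjacent free neighbors -> [0-2 ALLOC][3-10 ALLOC][11-23 FREE]

Answer: [0-2 ALLOC][3-10 ALLOC][11-23 FREE]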